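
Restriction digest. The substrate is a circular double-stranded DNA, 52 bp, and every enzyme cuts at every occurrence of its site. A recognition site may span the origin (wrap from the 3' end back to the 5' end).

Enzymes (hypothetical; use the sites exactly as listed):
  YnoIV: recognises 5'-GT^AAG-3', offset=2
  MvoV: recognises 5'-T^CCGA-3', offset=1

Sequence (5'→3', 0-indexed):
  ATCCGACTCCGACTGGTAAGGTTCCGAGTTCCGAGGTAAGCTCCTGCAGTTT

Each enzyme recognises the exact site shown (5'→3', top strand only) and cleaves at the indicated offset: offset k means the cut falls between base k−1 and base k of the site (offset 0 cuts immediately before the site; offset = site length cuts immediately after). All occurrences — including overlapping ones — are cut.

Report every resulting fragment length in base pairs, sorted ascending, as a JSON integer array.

[6,6,7,7,9,17]

Per-enzyme occurrences:
  YnoIV GTAAG/2: at [15, 35] ⇒ [17, 37]
  MvoV TCCGA/1: at [1, 7, 22, 29] ⇒ [2, 8, 23, 30]

Pooled cuts: [2, 8, 17, 23, 30, 37]

Fragments:
  2→8: 6 bp
  8→17: 9 bp
  17→23: 6 bp
  23→30: 7 bp
  30→37: 7 bp
  37→2 (wrap): 52-37+2 = 17 bp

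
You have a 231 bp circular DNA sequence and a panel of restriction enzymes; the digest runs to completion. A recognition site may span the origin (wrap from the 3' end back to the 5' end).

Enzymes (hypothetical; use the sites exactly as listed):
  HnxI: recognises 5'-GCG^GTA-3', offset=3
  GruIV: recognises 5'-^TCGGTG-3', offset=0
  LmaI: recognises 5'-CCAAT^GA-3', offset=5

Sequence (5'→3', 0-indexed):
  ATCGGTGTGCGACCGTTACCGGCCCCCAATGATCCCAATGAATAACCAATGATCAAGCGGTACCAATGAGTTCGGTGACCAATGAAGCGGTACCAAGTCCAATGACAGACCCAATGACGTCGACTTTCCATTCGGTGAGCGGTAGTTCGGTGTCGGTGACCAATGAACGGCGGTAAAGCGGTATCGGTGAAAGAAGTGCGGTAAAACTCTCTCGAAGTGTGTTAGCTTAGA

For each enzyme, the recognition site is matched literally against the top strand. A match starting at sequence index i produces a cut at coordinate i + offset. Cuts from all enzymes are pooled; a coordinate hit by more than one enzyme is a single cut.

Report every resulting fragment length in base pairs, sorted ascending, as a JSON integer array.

[3,4,5,6,6,8,8,8,9,9,10,11,12,12,12,14,16,17,29,32]

Site scan:
  HnxI GCGGTA/3: at [56, 86, 138, 169, 177, 197] ⇒ [59, 89, 141, 172, 180, 200]
  GruIV TCGGTG/0: at [1, 71, 131, 146, 152, 183] ⇒ [1, 71, 131, 146, 152, 183]
  LmaI CCAATGA/5: at [25, 34, 45, 62, 78, 98, 110, 159] ⇒ [30, 39, 50, 67, 83, 103, 115, 164]

All cut coordinates (distinct, sorted): [1, 30, 39, 50, 59, 67, 71, 83, 89, 103, 115, 131, 141, 146, 152, 164, 172, 180, 183, 200]

Fragment lengths:
  1→30: 29 bp
  30→39: 9 bp
  39→50: 11 bp
  50→59: 9 bp
  59→67: 8 bp
  67→71: 4 bp
  71→83: 12 bp
  83→89: 6 bp
  89→103: 14 bp
  103→115: 12 bp
  115→131: 16 bp
  131→141: 10 bp
  141→146: 5 bp
  146→152: 6 bp
  152→164: 12 bp
  164→172: 8 bp
  172→180: 8 bp
  180→183: 3 bp
  183→200: 17 bp
  200→1 (wrap): 231-200+1 = 32 bp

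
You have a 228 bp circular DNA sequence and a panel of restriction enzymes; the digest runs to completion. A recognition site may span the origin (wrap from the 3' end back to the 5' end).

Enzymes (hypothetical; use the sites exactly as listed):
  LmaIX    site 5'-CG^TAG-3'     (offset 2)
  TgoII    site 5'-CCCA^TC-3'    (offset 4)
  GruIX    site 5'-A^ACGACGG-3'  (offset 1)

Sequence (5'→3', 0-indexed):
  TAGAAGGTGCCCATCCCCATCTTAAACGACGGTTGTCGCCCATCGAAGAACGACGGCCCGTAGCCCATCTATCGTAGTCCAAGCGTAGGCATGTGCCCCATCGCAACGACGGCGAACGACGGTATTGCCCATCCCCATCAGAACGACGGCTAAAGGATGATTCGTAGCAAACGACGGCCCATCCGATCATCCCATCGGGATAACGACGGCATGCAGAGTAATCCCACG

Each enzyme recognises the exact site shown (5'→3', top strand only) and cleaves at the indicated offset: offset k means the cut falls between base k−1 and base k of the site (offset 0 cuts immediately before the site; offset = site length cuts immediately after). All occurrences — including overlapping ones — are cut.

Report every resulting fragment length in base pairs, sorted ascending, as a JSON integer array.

[5,5,6,6,6,6,7,7,7,8,10,11,11,11,13,13,15,16,17,22,26]

Site scan:
  LmaIX CGTAG/2: at [58, 72, 83, 162, 226] ⇒ [0, 60, 74, 85, 164]
  TgoII CCCATC/4: at [9, 15, 38, 63, 96, 127, 133, 177, 190] ⇒ [13, 19, 42, 67, 100, 131, 137, 181, 194]
  GruIX AACGACGG/1: at [24, 48, 104, 114, 141, 169, 201] ⇒ [25, 49, 105, 115, 142, 170, 202]

Pooled cuts: [0, 13, 19, 25, 42, 49, 60, 67, 74, 85, 100, 105, 115, 131, 137, 142, 164, 170, 181, 194, 202]

Fragment lengths:
  0→13: 13 bp
  13→19: 6 bp
  19→25: 6 bp
  25→42: 17 bp
  42→49: 7 bp
  49→60: 11 bp
  60→67: 7 bp
  67→74: 7 bp
  74→85: 11 bp
  85→100: 15 bp
  100→105: 5 bp
  105→115: 10 bp
  115→131: 16 bp
  131→137: 6 bp
  137→142: 5 bp
  142→164: 22 bp
  164→170: 6 bp
  170→181: 11 bp
  181→194: 13 bp
  194→202: 8 bp
  202→0 (wrap): 228-202+0 = 26 bp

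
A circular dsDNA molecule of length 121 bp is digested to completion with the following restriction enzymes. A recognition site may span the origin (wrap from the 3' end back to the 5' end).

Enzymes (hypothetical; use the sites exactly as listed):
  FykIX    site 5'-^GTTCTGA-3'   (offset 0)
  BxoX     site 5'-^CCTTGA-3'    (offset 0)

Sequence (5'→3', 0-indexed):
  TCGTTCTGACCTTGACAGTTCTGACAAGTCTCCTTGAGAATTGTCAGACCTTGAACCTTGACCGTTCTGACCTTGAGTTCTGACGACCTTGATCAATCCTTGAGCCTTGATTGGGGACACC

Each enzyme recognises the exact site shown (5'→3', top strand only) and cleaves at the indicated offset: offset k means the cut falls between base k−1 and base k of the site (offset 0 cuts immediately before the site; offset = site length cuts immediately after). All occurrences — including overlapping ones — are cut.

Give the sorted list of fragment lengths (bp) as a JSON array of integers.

[6,7,7,7,7,8,8,10,11,14,17,19]

Per-enzyme occurrences:
  FykIX (GTTCTGA, off=0): starts [2, 17, 63, 76] → cuts [2, 17, 63, 76]
  BxoX (CCTTGA, off=0): starts [9, 31, 48, 55, 70, 86, 97, 104] → cuts [9, 31, 48, 55, 70, 86, 97, 104]

Pooled cuts: [2, 9, 17, 31, 48, 55, 63, 70, 76, 86, 97, 104]

Fragment lengths:
  2→9: 7 bp
  9→17: 8 bp
  17→31: 14 bp
  31→48: 17 bp
  48→55: 7 bp
  55→63: 8 bp
  63→70: 7 bp
  70→76: 6 bp
  76→86: 10 bp
  86→97: 11 bp
  97→104: 7 bp
  104→2 (wrap): 121-104+2 = 19 bp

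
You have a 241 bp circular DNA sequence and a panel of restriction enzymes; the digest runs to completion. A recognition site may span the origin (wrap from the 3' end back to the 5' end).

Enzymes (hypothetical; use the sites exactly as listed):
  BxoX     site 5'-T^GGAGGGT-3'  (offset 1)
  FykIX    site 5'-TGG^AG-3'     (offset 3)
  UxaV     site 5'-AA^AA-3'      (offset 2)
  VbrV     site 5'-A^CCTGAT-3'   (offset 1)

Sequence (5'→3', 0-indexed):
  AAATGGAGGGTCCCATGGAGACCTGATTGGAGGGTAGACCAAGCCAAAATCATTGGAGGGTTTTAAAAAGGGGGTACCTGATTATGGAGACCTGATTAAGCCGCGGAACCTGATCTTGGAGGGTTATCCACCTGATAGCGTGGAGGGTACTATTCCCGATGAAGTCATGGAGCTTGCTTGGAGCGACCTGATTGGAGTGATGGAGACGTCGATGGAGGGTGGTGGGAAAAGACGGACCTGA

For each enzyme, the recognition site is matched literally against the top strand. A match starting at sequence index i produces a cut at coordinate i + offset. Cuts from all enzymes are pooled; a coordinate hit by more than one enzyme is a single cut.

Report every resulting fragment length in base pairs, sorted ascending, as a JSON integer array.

Per-enzyme occurrences:
  BxoX TGGAGGGT/1: at [3, 27, 53, 116, 140, 212] ⇒ [4, 28, 54, 117, 141, 213]
  FykIX TGGAG/3: at [3, 15, 27, 53, 84, 116, 140, 167, 178, 192, 200, 212] ⇒ [6, 18, 30, 56, 87, 119, 143, 170, 181, 195, 203, 215]
  UxaV AAAA/2: at [45, 64, 65, 226, 240] ⇒ [1, 47, 66, 67, 228]
  VbrV ACCTGAT/1: at [20, 75, 89, 107, 129, 185] ⇒ [21, 76, 90, 108, 130, 186]

Pooled cuts: [1, 4, 6, 18, 21, 28, 30, 47, 54, 56, 66, 67, 76, 87, 90, 108, 117, 119, 130, 141, 143, 170, 181, 186, 195, 203, 213, 215, 228]

Fragments:
  1→4: 3 bp
  4→6: 2 bp
  6→18: 12 bp
  18→21: 3 bp
  21→28: 7 bp
  28→30: 2 bp
  30→47: 17 bp
  47→54: 7 bp
  54→56: 2 bp
  56→66: 10 bp
  66→67: 1 bp
  67→76: 9 bp
  76→87: 11 bp
  87→90: 3 bp
  90→108: 18 bp
  108→117: 9 bp
  117→119: 2 bp
  119→130: 11 bp
  130→141: 11 bp
  141→143: 2 bp
  143→170: 27 bp
  170→181: 11 bp
  181→186: 5 bp
  186→195: 9 bp
  195→203: 8 bp
  203→213: 10 bp
  213→215: 2 bp
  215→228: 13 bp
  228→1 (wrap): 241-228+1 = 14 bp

[1,2,2,2,2,2,2,3,3,3,5,7,7,8,9,9,9,10,10,11,11,11,11,12,13,14,17,18,27]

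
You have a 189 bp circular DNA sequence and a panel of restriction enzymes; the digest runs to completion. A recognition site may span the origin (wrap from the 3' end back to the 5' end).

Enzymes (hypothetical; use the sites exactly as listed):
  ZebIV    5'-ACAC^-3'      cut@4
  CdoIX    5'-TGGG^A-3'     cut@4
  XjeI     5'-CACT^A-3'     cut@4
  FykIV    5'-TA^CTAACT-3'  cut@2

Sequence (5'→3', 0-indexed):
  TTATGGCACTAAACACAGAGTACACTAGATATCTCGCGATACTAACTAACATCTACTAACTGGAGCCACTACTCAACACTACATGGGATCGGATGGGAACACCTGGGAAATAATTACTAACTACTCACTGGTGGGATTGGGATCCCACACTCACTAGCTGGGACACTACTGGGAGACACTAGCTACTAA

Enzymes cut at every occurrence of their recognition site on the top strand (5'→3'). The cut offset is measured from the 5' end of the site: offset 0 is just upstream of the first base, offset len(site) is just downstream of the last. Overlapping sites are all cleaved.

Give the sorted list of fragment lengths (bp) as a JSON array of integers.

Scan for sites:
  ZebIV ACAC/4: at [12, 21, 75, 98, 146, 162, 175] ⇒ [16, 25, 79, 102, 150, 166, 179]
  CdoIX TGGGA/4: at [83, 93, 103, 131, 137, 158, 169] ⇒ [87, 97, 107, 135, 141, 162, 173]
  XjeI CACTA/4: at [6, 22, 66, 76, 151, 163, 176] ⇒ [10, 26, 70, 80, 155, 167, 180]
  FykIV TACTAACT/2: at [39, 53, 114] ⇒ [41, 55, 116]

Pooled cuts: [10, 16, 25, 26, 41, 55, 70, 79, 80, 87, 97, 102, 107, 116, 135, 141, 150, 155, 162, 166, 167, 173, 179, 180]

Fragment lengths:
  10→16: 6 bp
  16→25: 9 bp
  25→26: 1 bp
  26→41: 15 bp
  41→55: 14 bp
  55→70: 15 bp
  70→79: 9 bp
  79→80: 1 bp
  80→87: 7 bp
  87→97: 10 bp
  97→102: 5 bp
  102→107: 5 bp
  107→116: 9 bp
  116→135: 19 bp
  135→141: 6 bp
  141→150: 9 bp
  150→155: 5 bp
  155→162: 7 bp
  162→166: 4 bp
  166→167: 1 bp
  167→173: 6 bp
  173→179: 6 bp
  179→180: 1 bp
  180→10 (wrap): 189-180+10 = 19 bp

[1,1,1,1,4,5,5,5,6,6,6,6,7,7,9,9,9,9,10,14,15,15,19,19]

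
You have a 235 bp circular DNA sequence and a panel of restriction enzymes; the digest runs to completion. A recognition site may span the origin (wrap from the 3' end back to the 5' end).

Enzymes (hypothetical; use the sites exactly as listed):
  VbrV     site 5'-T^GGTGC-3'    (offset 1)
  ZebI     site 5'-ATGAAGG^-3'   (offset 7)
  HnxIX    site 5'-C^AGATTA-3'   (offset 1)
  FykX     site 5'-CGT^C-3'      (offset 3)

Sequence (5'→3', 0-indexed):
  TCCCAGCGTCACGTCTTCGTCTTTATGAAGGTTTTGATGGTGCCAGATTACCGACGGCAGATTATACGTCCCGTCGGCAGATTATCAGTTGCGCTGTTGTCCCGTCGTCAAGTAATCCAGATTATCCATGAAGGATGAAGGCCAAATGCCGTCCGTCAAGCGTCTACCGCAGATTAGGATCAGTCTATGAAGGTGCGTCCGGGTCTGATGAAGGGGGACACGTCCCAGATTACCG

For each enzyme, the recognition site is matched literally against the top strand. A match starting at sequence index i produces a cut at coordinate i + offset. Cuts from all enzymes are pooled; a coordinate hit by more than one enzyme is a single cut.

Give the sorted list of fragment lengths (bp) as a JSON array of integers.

Per-enzyme occurrences:
  VbrV TGGTGC/1: at [37] ⇒ [38]
  ZebI ATGAAGG/7: at [24, 127, 134, 186, 207] ⇒ [31, 134, 141, 193, 214]
  HnxIX CAGATTA/1: at [43, 57, 77, 117, 169, 225] ⇒ [44, 58, 78, 118, 170, 226]
  FykX CGTC/3: at [6, 11, 17, 66, 71, 102, 105, 149, 153, 160, 195, 220, 233] ⇒ [1, 9, 14, 20, 69, 74, 105, 108, 152, 156, 163, 198, 223]

All cut coordinates (distinct, sorted): [1, 9, 14, 20, 31, 38, 44, 58, 69, 74, 78, 105, 108, 118, 134, 141, 152, 156, 163, 170, 193, 198, 214, 223, 226]

Fragments:
  1→9: 8 bp
  9→14: 5 bp
  14→20: 6 bp
  20→31: 11 bp
  31→38: 7 bp
  38→44: 6 bp
  44→58: 14 bp
  58→69: 11 bp
  69→74: 5 bp
  74→78: 4 bp
  78→105: 27 bp
  105→108: 3 bp
  108→118: 10 bp
  118→134: 16 bp
  134→141: 7 bp
  141→152: 11 bp
  152→156: 4 bp
  156→163: 7 bp
  163→170: 7 bp
  170→193: 23 bp
  193→198: 5 bp
  198→214: 16 bp
  214→223: 9 bp
  223→226: 3 bp
  226→1 (wrap): 235-226+1 = 10 bp

[3,3,4,4,5,5,5,6,6,7,7,7,7,8,9,10,10,11,11,11,14,16,16,23,27]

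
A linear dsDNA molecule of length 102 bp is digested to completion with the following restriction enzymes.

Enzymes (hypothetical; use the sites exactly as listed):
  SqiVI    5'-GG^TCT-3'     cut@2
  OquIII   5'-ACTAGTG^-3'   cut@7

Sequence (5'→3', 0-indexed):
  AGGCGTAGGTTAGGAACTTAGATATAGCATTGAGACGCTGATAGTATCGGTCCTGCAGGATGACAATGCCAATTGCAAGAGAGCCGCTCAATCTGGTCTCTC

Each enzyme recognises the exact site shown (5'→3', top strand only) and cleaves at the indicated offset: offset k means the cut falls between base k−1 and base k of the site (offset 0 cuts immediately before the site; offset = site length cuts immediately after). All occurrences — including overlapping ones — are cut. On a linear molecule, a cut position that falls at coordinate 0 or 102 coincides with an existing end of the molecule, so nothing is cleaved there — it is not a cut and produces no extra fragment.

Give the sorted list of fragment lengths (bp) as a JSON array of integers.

Scan for sites:
  SqiVI (GGTCT, off=2): starts [94] → cuts [96]
  OquIII (ACTAGTG, off=7): no sites

All cut coordinates (distinct, sorted): [96]

Fragment lengths:
  [0,96): 96 bp
  [96,102): 6 bp

[6,96]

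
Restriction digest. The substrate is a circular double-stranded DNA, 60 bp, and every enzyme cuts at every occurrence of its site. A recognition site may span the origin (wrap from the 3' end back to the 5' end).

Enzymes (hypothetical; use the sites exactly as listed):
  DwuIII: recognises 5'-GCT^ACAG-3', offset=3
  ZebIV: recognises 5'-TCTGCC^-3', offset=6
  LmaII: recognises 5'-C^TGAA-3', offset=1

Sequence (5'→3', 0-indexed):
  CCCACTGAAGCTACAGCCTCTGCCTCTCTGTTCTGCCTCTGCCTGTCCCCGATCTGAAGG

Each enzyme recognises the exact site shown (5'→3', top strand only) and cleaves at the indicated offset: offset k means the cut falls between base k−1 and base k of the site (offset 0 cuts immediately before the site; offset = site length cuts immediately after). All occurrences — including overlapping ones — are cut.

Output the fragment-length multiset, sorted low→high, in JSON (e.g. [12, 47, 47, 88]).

[6,7,11,11,12,13]

Scan for sites:
  DwuIII (GCTACAG, off=3): starts [9] → cuts [12]
  ZebIV (TCTGCC, off=6): starts [18, 31, 37] → cuts [24, 37, 43]
  LmaII (CTGAA, off=1): starts [4, 53] → cuts [5, 54]

All cut coordinates (distinct, sorted): [5, 12, 24, 37, 43, 54]

Fragments:
  5→12: 7 bp
  12→24: 12 bp
  24→37: 13 bp
  37→43: 6 bp
  43→54: 11 bp
  54→5 (wrap): 60-54+5 = 11 bp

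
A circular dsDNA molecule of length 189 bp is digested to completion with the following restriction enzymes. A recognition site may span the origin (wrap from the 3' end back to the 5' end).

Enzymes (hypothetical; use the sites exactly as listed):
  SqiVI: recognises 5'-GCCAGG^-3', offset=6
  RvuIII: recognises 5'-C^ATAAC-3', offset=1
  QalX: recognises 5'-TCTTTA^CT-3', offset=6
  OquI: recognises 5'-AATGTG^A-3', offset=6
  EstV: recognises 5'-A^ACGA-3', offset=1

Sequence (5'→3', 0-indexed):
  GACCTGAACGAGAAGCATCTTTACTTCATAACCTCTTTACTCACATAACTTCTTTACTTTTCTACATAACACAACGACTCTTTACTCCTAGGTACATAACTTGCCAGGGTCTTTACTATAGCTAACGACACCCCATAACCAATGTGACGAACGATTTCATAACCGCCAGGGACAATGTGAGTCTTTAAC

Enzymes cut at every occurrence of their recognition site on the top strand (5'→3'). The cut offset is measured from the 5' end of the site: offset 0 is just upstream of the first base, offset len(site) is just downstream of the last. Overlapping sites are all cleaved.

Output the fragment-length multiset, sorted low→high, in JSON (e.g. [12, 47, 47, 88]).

[4,4,5,7,8,8,8,9,9,9,9,10,11,11,12,12,12,12,13,16]

Site scan:
  SqiVI GCCAGG/6: at [102, 164] ⇒ [108, 170]
  RvuIII CATAAC/1: at [26, 43, 64, 94, 133, 157] ⇒ [27, 44, 65, 95, 134, 158]
  QalX TCTTTACT/6: at [17, 33, 50, 78, 109] ⇒ [23, 39, 56, 84, 115]
  OquI AATGTGA/6: at [140, 173] ⇒ [146, 179]
  EstV AACGA/1: at [6, 72, 123, 149, 186] ⇒ [7, 73, 124, 150, 187]

Pooled cuts: [7, 23, 27, 39, 44, 56, 65, 73, 84, 95, 108, 115, 124, 134, 146, 150, 158, 170, 179, 187]

Fragment lengths:
  7→23: 16 bp
  23→27: 4 bp
  27→39: 12 bp
  39→44: 5 bp
  44→56: 12 bp
  56→65: 9 bp
  65→73: 8 bp
  73→84: 11 bp
  84→95: 11 bp
  95→108: 13 bp
  108→115: 7 bp
  115→124: 9 bp
  124→134: 10 bp
  134→146: 12 bp
  146→150: 4 bp
  150→158: 8 bp
  158→170: 12 bp
  170→179: 9 bp
  179→187: 8 bp
  187→7 (wrap): 189-187+7 = 9 bp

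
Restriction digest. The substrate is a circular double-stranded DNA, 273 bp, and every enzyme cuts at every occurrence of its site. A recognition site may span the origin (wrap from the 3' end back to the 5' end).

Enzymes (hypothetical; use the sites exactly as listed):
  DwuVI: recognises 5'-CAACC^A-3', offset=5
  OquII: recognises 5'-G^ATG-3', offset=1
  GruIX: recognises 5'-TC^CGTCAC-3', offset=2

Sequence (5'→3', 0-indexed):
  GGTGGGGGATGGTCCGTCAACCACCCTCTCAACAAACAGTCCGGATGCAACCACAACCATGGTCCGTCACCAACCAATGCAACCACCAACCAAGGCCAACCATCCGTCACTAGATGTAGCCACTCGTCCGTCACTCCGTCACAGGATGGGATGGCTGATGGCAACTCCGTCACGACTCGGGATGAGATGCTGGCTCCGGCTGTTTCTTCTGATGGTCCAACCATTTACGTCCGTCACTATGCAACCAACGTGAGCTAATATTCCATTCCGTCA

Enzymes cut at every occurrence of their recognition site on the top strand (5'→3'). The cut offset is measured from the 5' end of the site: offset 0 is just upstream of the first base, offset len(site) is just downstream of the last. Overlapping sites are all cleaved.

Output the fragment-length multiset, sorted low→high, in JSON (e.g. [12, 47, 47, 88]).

Scan for sites:
  DwuVI CAACCA/5: at [17, 47, 53, 70, 79, 86, 96, 217, 241] ⇒ [22, 52, 58, 75, 84, 91, 101, 222, 246]
  OquII GATG/1: at [7, 43, 112, 144, 149, 156, 180, 185, 210] ⇒ [8, 44, 113, 145, 150, 157, 181, 186, 211]
  GruIX TCCGTCAC/2: at [62, 102, 126, 134, 165, 229] ⇒ [64, 104, 128, 136, 167, 231]

All cut coordinates (distinct, sorted): [8, 22, 44, 52, 58, 64, 75, 84, 91, 101, 104, 113, 128, 136, 145, 150, 157, 167, 181, 186, 211, 222, 231, 246]

Fragments:
  8→22: 14 bp
  22→44: 22 bp
  44→52: 8 bp
  52→58: 6 bp
  58→64: 6 bp
  64→75: 11 bp
  75→84: 9 bp
  84→91: 7 bp
  91→101: 10 bp
  101→104: 3 bp
  104→113: 9 bp
  113→128: 15 bp
  128→136: 8 bp
  136→145: 9 bp
  145→150: 5 bp
  150→157: 7 bp
  157→167: 10 bp
  167→181: 14 bp
  181→186: 5 bp
  186→211: 25 bp
  211→222: 11 bp
  222→231: 9 bp
  231→246: 15 bp
  246→8 (wrap): 273-246+8 = 35 bp

[3,5,5,6,6,7,7,8,8,9,9,9,9,10,10,11,11,14,14,15,15,22,25,35]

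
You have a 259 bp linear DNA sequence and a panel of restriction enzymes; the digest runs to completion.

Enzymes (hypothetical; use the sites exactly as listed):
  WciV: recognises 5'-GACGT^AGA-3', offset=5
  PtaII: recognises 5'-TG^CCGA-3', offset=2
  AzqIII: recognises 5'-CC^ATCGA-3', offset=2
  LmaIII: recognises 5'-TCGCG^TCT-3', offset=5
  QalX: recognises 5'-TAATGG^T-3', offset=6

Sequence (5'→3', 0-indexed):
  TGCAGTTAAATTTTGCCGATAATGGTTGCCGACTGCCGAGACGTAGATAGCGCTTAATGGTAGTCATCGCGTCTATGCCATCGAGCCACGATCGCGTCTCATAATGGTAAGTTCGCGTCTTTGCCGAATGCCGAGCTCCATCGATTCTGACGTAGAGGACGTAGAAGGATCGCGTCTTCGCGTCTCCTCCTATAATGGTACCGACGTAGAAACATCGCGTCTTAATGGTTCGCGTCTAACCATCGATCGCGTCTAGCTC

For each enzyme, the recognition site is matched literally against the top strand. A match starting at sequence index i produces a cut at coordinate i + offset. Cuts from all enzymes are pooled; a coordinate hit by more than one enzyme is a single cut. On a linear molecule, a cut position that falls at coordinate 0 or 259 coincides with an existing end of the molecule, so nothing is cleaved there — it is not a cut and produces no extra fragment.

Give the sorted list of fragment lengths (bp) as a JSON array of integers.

[3,6,6,7,7,7,8,8,8,9,9,9,9,9,10,10,10,11,11,12,12,14,15,16,16,17]

Site scan:
  WciV GACGTAGA/5: at [39, 148, 157, 202] ⇒ [44, 153, 162, 207]
  PtaII TGCCGA/2: at [13, 26, 33, 121, 128] ⇒ [15, 28, 35, 123, 130]
  AzqIII CCATCGA/2: at [77, 137, 239] ⇒ [79, 139, 241]
  LmaIII TCGCGTCT/5: at [66, 91, 112, 169, 177, 214, 229, 246] ⇒ [71, 96, 117, 174, 182, 219, 234, 251]
  QalX TAATGGT/6: at [19, 54, 101, 192, 222] ⇒ [25, 60, 107, 198, 228]

Pooled cuts: [15, 25, 28, 35, 44, 60, 71, 79, 96, 107, 117, 123, 130, 139, 153, 162, 174, 182, 198, 207, 219, 228, 234, 241, 251]

Fragment lengths:
  [0,15): 15 bp
  [15,25): 10 bp
  [25,28): 3 bp
  [28,35): 7 bp
  [35,44): 9 bp
  [44,60): 16 bp
  [60,71): 11 bp
  [71,79): 8 bp
  [79,96): 17 bp
  [96,107): 11 bp
  [107,117): 10 bp
  [117,123): 6 bp
  [123,130): 7 bp
  [130,139): 9 bp
  [139,153): 14 bp
  [153,162): 9 bp
  [162,174): 12 bp
  [174,182): 8 bp
  [182,198): 16 bp
  [198,207): 9 bp
  [207,219): 12 bp
  [219,228): 9 bp
  [228,234): 6 bp
  [234,241): 7 bp
  [241,251): 10 bp
  [251,259): 8 bp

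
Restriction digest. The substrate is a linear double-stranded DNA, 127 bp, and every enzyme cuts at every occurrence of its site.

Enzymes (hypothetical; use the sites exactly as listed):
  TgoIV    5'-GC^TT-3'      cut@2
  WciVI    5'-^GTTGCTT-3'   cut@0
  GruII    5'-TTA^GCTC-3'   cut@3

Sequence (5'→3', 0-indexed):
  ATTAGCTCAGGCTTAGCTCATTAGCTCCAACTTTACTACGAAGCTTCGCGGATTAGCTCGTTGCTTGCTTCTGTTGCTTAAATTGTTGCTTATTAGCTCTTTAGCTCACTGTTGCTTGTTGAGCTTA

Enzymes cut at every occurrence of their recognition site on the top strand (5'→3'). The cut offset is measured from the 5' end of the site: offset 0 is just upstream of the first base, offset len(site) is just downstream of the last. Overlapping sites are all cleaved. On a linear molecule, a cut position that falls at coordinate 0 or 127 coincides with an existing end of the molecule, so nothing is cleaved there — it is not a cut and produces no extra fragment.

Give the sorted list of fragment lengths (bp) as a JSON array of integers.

Site scan:
  TgoIV GCTT/2: at [10, 42, 62, 66, 75, 87, 113, 122] ⇒ [12, 44, 64, 68, 77, 89, 115, 124]
  WciVI GTTGCTT/0: at [59, 72, 84, 110] ⇒ [59, 72, 84, 110]
  GruII TTAGCTC/3: at [1, 12, 20, 52, 92, 100] ⇒ [4, 15, 23, 55, 95, 103]

All cut coordinates (distinct, sorted): [4, 12, 15, 23, 44, 55, 59, 64, 68, 72, 77, 84, 89, 95, 103, 110, 115, 124]

Fragments:
  [0,4): 4 bp
  [4,12): 8 bp
  [12,15): 3 bp
  [15,23): 8 bp
  [23,44): 21 bp
  [44,55): 11 bp
  [55,59): 4 bp
  [59,64): 5 bp
  [64,68): 4 bp
  [68,72): 4 bp
  [72,77): 5 bp
  [77,84): 7 bp
  [84,89): 5 bp
  [89,95): 6 bp
  [95,103): 8 bp
  [103,110): 7 bp
  [110,115): 5 bp
  [115,124): 9 bp
  [124,127): 3 bp

[3,3,4,4,4,4,5,5,5,5,6,7,7,8,8,8,9,11,21]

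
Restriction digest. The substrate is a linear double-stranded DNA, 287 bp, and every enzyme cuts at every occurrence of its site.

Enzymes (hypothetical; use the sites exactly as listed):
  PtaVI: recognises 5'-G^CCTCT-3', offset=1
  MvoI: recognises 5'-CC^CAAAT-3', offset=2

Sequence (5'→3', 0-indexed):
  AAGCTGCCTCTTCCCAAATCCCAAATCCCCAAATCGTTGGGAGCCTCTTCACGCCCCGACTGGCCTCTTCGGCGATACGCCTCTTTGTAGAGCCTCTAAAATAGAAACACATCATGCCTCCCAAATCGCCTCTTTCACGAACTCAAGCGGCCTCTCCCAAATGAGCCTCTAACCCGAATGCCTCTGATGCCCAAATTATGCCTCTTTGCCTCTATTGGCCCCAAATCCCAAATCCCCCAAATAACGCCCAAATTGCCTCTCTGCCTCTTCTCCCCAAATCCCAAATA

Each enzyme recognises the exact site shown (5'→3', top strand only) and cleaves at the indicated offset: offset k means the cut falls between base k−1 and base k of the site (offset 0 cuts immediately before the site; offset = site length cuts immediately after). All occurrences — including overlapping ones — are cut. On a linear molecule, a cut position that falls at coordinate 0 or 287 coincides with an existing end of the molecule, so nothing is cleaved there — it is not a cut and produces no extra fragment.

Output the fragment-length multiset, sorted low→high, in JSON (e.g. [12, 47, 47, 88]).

[6,6,7,7,7,7,7,7,8,8,8,8,8,9,9,11,11,11,13,13,14,15,16,20,22,29]

Site scan:
  PtaVI GCCTCT/1: at [5, 42, 62, 78, 91, 127, 149, 164, 179, 199, 207, 254, 262] ⇒ [6, 43, 63, 79, 92, 128, 150, 165, 180, 200, 208, 255, 263]
  MvoI CCCAAAT/2: at [12, 19, 27, 119, 155, 189, 219, 226, 235, 246, 272, 279] ⇒ [14, 21, 29, 121, 157, 191, 221, 228, 237, 248, 274, 281]

All cut coordinates (distinct, sorted): [6, 14, 21, 29, 43, 63, 79, 92, 121, 128, 150, 157, 165, 180, 191, 200, 208, 221, 228, 237, 248, 255, 263, 274, 281]

Fragments:
  [0,6): 6 bp
  [6,14): 8 bp
  [14,21): 7 bp
  [21,29): 8 bp
  [29,43): 14 bp
  [43,63): 20 bp
  [63,79): 16 bp
  [79,92): 13 bp
  [92,121): 29 bp
  [121,128): 7 bp
  [128,150): 22 bp
  [150,157): 7 bp
  [157,165): 8 bp
  [165,180): 15 bp
  [180,191): 11 bp
  [191,200): 9 bp
  [200,208): 8 bp
  [208,221): 13 bp
  [221,228): 7 bp
  [228,237): 9 bp
  [237,248): 11 bp
  [248,255): 7 bp
  [255,263): 8 bp
  [263,274): 11 bp
  [274,281): 7 bp
  [281,287): 6 bp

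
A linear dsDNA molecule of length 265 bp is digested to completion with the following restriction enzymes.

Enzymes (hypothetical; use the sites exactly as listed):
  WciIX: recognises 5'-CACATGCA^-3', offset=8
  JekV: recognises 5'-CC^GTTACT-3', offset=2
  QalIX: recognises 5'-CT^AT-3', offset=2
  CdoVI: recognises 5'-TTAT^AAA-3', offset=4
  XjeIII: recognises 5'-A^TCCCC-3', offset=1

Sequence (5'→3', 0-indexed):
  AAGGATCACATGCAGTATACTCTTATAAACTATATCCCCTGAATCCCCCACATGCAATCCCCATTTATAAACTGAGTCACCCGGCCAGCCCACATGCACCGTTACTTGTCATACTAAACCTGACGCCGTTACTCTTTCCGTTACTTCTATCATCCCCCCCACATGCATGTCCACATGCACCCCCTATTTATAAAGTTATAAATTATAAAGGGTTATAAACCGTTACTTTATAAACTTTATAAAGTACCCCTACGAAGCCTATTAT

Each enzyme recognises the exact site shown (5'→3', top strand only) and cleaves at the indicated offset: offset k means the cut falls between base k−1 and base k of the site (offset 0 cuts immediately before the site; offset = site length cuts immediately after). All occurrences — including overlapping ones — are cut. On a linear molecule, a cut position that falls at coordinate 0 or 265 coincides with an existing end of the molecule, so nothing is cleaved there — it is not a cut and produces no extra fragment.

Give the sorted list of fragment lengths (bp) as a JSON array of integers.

[1,2,3,4,5,5,5,6,6,7,8,9,9,9,10,10,11,12,12,12,13,14,15,20,27,30]

Per-enzyme occurrences:
  WciIX (CACATGCA, off=8): starts [6, 48, 90, 159, 171] → cuts [14, 56, 98, 167, 179]
  JekV (CCGTTACT, off=2): starts [98, 125, 137, 219] → cuts [100, 127, 139, 221]
  QalIX (CTAT, off=2): starts [29, 146, 183, 258] → cuts [31, 148, 185, 260]
  CdoVI (TTATAAA, off=4): starts [22, 64, 187, 195, 202, 212, 227, 236] → cuts [26, 68, 191, 199, 206, 216, 231, 240]
  XjeIII (ATCCCC, off=1): starts [33, 42, 56, 151] → cuts [34, 43, 57, 152]

All cut coordinates (distinct, sorted): [14, 26, 31, 34, 43, 56, 57, 68, 98, 100, 127, 139, 148, 152, 167, 179, 185, 191, 199, 206, 216, 221, 231, 240, 260]

Fragment lengths:
  [0,14): 14 bp
  [14,26): 12 bp
  [26,31): 5 bp
  [31,34): 3 bp
  [34,43): 9 bp
  [43,56): 13 bp
  [56,57): 1 bp
  [57,68): 11 bp
  [68,98): 30 bp
  [98,100): 2 bp
  [100,127): 27 bp
  [127,139): 12 bp
  [139,148): 9 bp
  [148,152): 4 bp
  [152,167): 15 bp
  [167,179): 12 bp
  [179,185): 6 bp
  [185,191): 6 bp
  [191,199): 8 bp
  [199,206): 7 bp
  [206,216): 10 bp
  [216,221): 5 bp
  [221,231): 10 bp
  [231,240): 9 bp
  [240,260): 20 bp
  [260,265): 5 bp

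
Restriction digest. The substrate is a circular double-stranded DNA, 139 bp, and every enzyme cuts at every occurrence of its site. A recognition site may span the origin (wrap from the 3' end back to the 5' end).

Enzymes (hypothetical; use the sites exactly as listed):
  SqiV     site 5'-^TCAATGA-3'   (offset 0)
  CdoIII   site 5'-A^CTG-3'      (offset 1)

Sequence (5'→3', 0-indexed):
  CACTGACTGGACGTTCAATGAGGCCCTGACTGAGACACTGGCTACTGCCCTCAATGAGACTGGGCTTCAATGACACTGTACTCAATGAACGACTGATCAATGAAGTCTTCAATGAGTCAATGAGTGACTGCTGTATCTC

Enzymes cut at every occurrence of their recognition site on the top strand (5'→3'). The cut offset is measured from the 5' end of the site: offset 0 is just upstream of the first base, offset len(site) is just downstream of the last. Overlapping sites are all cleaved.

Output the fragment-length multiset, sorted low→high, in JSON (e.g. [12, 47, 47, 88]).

[4,4,6,6,7,7,8,8,8,9,9,11,11,12,14,15]

Site scan:
  SqiV (TCAATGA, off=0): starts [14, 50, 66, 81, 96, 108, 116] → cuts [14, 50, 66, 81, 96, 108, 116]
  CdoIII (ACTG, off=1): starts [1, 5, 28, 36, 43, 58, 74, 91, 126] → cuts [2, 6, 29, 37, 44, 59, 75, 92, 127]

All cut coordinates (distinct, sorted): [2, 6, 14, 29, 37, 44, 50, 59, 66, 75, 81, 92, 96, 108, 116, 127]

Fragments:
  2→6: 4 bp
  6→14: 8 bp
  14→29: 15 bp
  29→37: 8 bp
  37→44: 7 bp
  44→50: 6 bp
  50→59: 9 bp
  59→66: 7 bp
  66→75: 9 bp
  75→81: 6 bp
  81→92: 11 bp
  92→96: 4 bp
  96→108: 12 bp
  108→116: 8 bp
  116→127: 11 bp
  127→2 (wrap): 139-127+2 = 14 bp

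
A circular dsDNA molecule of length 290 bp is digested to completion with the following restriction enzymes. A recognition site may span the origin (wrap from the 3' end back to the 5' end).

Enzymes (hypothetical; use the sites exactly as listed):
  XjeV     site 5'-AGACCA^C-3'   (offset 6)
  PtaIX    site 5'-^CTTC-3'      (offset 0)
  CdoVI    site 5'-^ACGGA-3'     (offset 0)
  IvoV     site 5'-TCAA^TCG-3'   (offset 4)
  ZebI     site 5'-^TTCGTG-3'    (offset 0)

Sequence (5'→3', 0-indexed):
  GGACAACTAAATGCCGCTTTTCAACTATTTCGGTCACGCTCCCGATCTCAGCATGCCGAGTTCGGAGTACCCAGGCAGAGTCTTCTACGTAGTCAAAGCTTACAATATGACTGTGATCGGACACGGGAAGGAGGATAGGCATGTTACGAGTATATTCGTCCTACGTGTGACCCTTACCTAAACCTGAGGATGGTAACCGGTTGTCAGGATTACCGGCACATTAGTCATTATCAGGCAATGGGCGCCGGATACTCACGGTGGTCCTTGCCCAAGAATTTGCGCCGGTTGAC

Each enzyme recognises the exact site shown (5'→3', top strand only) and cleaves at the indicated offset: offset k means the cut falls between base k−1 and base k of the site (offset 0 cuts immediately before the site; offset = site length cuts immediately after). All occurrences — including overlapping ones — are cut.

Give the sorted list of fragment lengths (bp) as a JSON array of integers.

[83,207]

Site scan:
  XjeV (AGACCAC, off=6): no sites
  PtaIX (CTTC, off=0): starts [81] → cuts [81]
  CdoVI (ACGGA, off=0): starts [288] → cuts [288]
  IvoV (TCAATCG, off=4): no sites
  ZebI (TTCGTG, off=0): no sites

All cut coordinates (distinct, sorted): [81, 288]

Fragment lengths:
  81→288: 207 bp
  288→81 (wrap): 290-288+81 = 83 bp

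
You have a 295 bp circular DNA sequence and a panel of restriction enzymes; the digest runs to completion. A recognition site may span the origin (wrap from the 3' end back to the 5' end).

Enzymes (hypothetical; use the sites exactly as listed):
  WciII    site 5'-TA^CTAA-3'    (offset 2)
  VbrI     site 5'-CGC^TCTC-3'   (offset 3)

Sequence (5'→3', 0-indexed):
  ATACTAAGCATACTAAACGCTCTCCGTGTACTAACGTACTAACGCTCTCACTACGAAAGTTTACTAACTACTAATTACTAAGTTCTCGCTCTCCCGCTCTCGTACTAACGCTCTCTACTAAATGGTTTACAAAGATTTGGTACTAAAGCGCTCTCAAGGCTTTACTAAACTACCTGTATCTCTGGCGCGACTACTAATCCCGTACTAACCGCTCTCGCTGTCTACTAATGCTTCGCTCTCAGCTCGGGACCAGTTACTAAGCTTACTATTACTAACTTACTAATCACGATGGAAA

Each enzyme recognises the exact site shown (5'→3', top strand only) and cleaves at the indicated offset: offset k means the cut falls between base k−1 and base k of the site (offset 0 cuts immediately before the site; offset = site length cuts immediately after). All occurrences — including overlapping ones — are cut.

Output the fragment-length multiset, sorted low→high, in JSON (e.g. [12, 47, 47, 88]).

Per-enzyme occurrences:
  WciII (TACTAA, off=2): starts [1, 10, 28, 36, 61, 68, 75, 102, 115, 140, 162, 191, 202, 222, 254, 269, 277] → cuts [3, 12, 30, 38, 63, 70, 77, 104, 117, 142, 164, 193, 204, 224, 256, 271, 279]
  VbrI (CGCTCTC, off=3): starts [17, 42, 86, 94, 108, 148, 209, 233] → cuts [20, 45, 89, 97, 111, 151, 212, 236]

All cut coordinates (distinct, sorted): [3, 12, 20, 30, 38, 45, 63, 70, 77, 89, 97, 104, 111, 117, 142, 151, 164, 193, 204, 212, 224, 236, 256, 271, 279]

Fragment lengths:
  3→12: 9 bp
  12→20: 8 bp
  20→30: 10 bp
  30→38: 8 bp
  38→45: 7 bp
  45→63: 18 bp
  63→70: 7 bp
  70→77: 7 bp
  77→89: 12 bp
  89→97: 8 bp
  97→104: 7 bp
  104→111: 7 bp
  111→117: 6 bp
  117→142: 25 bp
  142→151: 9 bp
  151→164: 13 bp
  164→193: 29 bp
  193→204: 11 bp
  204→212: 8 bp
  212→224: 12 bp
  224→236: 12 bp
  236→256: 20 bp
  256→271: 15 bp
  271→279: 8 bp
  279→3 (wrap): 295-279+3 = 19 bp

[6,7,7,7,7,7,8,8,8,8,8,9,9,10,11,12,12,12,13,15,18,19,20,25,29]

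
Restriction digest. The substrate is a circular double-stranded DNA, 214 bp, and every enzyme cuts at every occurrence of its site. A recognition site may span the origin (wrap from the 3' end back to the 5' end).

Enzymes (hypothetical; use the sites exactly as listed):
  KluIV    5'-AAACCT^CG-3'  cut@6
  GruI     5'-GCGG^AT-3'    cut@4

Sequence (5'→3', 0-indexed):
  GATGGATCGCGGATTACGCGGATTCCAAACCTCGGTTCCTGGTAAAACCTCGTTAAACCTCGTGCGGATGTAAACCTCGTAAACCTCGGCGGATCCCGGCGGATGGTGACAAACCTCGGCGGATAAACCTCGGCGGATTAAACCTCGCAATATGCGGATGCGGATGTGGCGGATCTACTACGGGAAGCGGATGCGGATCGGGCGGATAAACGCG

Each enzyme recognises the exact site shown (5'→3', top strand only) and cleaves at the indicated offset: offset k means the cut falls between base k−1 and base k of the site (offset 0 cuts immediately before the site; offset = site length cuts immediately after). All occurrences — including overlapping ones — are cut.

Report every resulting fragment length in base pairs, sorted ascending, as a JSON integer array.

[6,6,6,6,6,7,8,9,9,9,9,9,10,10,10,10,11,11,12,14,18,18]

Scan for sites:
  KluIV AAACCTCG/6: at [26, 44, 54, 71, 80, 110, 124, 139] ⇒ [32, 50, 60, 77, 86, 116, 130, 145]
  GruI GCGGAT/4: at [8, 17, 63, 88, 98, 118, 132, 153, 159, 168, 186, 192, 201, 211] ⇒ [1, 12, 21, 67, 92, 102, 122, 136, 157, 163, 172, 190, 196, 205]

All cut coordinates (distinct, sorted): [1, 12, 21, 32, 50, 60, 67, 77, 86, 92, 102, 116, 122, 130, 136, 145, 157, 163, 172, 190, 196, 205]

Fragment lengths:
  1→12: 11 bp
  12→21: 9 bp
  21→32: 11 bp
  32→50: 18 bp
  50→60: 10 bp
  60→67: 7 bp
  67→77: 10 bp
  77→86: 9 bp
  86→92: 6 bp
  92→102: 10 bp
  102→116: 14 bp
  116→122: 6 bp
  122→130: 8 bp
  130→136: 6 bp
  136→145: 9 bp
  145→157: 12 bp
  157→163: 6 bp
  163→172: 9 bp
  172→190: 18 bp
  190→196: 6 bp
  196→205: 9 bp
  205→1 (wrap): 214-205+1 = 10 bp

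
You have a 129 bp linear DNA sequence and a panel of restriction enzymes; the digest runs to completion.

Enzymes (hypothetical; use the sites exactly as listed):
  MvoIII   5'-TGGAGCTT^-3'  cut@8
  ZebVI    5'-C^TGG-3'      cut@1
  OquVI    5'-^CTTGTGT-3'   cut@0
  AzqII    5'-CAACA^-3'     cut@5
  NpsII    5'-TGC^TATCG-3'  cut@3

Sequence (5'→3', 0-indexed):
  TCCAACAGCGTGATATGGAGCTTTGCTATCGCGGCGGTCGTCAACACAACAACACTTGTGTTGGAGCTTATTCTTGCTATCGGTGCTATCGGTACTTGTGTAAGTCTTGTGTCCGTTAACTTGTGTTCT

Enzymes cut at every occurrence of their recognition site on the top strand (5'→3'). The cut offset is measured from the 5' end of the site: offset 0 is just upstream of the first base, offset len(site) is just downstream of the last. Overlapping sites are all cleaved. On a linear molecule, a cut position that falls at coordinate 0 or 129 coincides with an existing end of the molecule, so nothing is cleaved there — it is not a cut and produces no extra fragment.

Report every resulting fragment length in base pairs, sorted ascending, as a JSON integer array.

[3,3,5,7,8,8,9,10,11,14,15,16,20]

Site scan:
  MvoIII TGGAGCTT/8: at [15, 61] ⇒ [23, 69]
  ZebVI (CTGG, off=1): no sites
  OquVI CTTGTGT/0: at [54, 94, 105, 119] ⇒ [54, 94, 105, 119]
  AzqII CAACA/5: at [2, 41, 46, 49] ⇒ [7, 46, 51, 54]
  NpsII TGCTATCG/3: at [23, 74, 83] ⇒ [26, 77, 86]

Pooled cuts: [7, 23, 26, 46, 51, 54, 69, 77, 86, 94, 105, 119]

Fragment lengths:
  [0,7): 7 bp
  [7,23): 16 bp
  [23,26): 3 bp
  [26,46): 20 bp
  [46,51): 5 bp
  [51,54): 3 bp
  [54,69): 15 bp
  [69,77): 8 bp
  [77,86): 9 bp
  [86,94): 8 bp
  [94,105): 11 bp
  [105,119): 14 bp
  [119,129): 10 bp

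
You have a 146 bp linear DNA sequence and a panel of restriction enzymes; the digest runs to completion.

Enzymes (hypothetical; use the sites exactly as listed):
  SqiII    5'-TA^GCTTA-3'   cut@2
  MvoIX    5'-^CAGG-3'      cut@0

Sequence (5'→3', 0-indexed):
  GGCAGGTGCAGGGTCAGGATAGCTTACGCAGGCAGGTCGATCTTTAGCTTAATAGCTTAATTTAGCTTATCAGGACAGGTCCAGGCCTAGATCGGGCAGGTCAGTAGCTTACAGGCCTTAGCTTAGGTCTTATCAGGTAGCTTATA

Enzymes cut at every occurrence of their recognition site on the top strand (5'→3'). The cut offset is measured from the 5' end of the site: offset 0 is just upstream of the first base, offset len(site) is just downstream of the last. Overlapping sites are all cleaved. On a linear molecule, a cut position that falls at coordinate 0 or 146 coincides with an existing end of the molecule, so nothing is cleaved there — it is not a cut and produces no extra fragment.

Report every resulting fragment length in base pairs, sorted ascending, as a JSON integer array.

Scan for sites:
  SqiII (TAGCTTA, off=2): starts [19, 44, 52, 62, 104, 118, 137] → cuts [21, 46, 54, 64, 106, 120, 139]
  MvoIX (CAGG, off=0): starts [2, 8, 14, 28, 32, 70, 75, 81, 96, 111, 133] → cuts [2, 8, 14, 28, 32, 70, 75, 81, 96, 111, 133]

Pooled cuts: [2, 8, 14, 21, 28, 32, 46, 54, 64, 70, 75, 81, 96, 106, 111, 120, 133, 139]

Fragments:
  [0,2): 2 bp
  [2,8): 6 bp
  [8,14): 6 bp
  [14,21): 7 bp
  [21,28): 7 bp
  [28,32): 4 bp
  [32,46): 14 bp
  [46,54): 8 bp
  [54,64): 10 bp
  [64,70): 6 bp
  [70,75): 5 bp
  [75,81): 6 bp
  [81,96): 15 bp
  [96,106): 10 bp
  [106,111): 5 bp
  [111,120): 9 bp
  [120,133): 13 bp
  [133,139): 6 bp
  [139,146): 7 bp

[2,4,5,5,6,6,6,6,6,7,7,7,8,9,10,10,13,14,15]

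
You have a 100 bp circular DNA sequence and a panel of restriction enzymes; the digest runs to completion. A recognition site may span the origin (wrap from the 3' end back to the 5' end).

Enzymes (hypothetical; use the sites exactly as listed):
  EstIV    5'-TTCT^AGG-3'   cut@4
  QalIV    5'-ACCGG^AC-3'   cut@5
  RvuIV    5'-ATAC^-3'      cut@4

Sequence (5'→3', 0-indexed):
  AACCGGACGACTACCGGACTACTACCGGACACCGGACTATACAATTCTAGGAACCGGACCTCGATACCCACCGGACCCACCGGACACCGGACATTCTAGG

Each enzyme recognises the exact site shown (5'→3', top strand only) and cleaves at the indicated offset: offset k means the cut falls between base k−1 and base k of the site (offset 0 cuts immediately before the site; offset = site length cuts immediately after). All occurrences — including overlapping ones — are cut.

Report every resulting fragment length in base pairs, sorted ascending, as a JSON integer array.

Scan for sites:
  EstIV (TTCTAGG, off=4): starts [44, 93] → cuts [48, 97]
  QalIV (ACCGGAC, off=5): starts [1, 12, 23, 30, 52, 69, 78, 85] → cuts [6, 17, 28, 35, 57, 74, 83, 90]
  RvuIV (ATAC, off=4): starts [38, 63] → cuts [42, 67]

Pooled cuts: [6, 17, 28, 35, 42, 48, 57, 67, 74, 83, 90, 97]

Fragment lengths:
  6→17: 11 bp
  17→28: 11 bp
  28→35: 7 bp
  35→42: 7 bp
  42→48: 6 bp
  48→57: 9 bp
  57→67: 10 bp
  67→74: 7 bp
  74→83: 9 bp
  83→90: 7 bp
  90→97: 7 bp
  97→6 (wrap): 100-97+6 = 9 bp

[6,7,7,7,7,7,9,9,9,10,11,11]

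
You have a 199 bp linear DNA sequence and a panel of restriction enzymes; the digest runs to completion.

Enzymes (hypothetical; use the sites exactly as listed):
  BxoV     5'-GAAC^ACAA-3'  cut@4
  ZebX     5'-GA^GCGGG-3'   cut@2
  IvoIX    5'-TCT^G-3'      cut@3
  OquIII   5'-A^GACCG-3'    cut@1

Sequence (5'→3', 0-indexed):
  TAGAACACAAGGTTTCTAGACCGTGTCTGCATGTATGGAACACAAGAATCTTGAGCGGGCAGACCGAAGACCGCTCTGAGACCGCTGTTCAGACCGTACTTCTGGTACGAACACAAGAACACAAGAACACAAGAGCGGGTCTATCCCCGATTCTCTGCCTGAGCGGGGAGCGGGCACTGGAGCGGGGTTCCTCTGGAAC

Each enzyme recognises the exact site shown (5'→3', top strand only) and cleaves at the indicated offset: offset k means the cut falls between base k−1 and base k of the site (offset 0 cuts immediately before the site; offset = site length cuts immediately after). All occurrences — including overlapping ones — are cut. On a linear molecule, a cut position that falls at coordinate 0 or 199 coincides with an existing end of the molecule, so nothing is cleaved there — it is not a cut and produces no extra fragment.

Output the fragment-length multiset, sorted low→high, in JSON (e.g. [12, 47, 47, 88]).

Site scan:
  BxoV GAACACAA/4: at [2, 37, 108, 116, 124] ⇒ [6, 41, 112, 120, 128]
  ZebX GAGCGGG/2: at [52, 132, 160, 167, 179] ⇒ [54, 134, 162, 169, 181]
  IvoIX TCTG/3: at [25, 74, 100, 153, 191] ⇒ [28, 77, 103, 156, 194]
  OquIII AGACCG/1: at [17, 60, 67, 78, 90] ⇒ [18, 61, 68, 79, 91]

Pooled cuts: [6, 18, 28, 41, 54, 61, 68, 77, 79, 91, 103, 112, 120, 128, 134, 156, 162, 169, 181, 194]

Fragments:
  [0,6): 6 bp
  [6,18): 12 bp
  [18,28): 10 bp
  [28,41): 13 bp
  [41,54): 13 bp
  [54,61): 7 bp
  [61,68): 7 bp
  [68,77): 9 bp
  [77,79): 2 bp
  [79,91): 12 bp
  [91,103): 12 bp
  [103,112): 9 bp
  [112,120): 8 bp
  [120,128): 8 bp
  [128,134): 6 bp
  [134,156): 22 bp
  [156,162): 6 bp
  [162,169): 7 bp
  [169,181): 12 bp
  [181,194): 13 bp
  [194,199): 5 bp

[2,5,6,6,6,7,7,7,8,8,9,9,10,12,12,12,12,13,13,13,22]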